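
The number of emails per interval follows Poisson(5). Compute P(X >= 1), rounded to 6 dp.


P(X>=1) = 1 - P(X<=0) = 1 - (e^(-5)*5^0/0!)
≈ 1 - 0.0067379470 = 0.9932620530
≈ 0.993262

0.993262


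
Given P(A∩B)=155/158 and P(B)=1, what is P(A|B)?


P(A|B) = P(A∩B)/P(B) = (155/158)/(158/158) = 155/158

155/158


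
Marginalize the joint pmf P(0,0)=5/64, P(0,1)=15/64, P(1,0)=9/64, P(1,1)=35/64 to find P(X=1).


P(X=1) = P(1,0)+P(1,1) = 9/64 + 35/64 = 44/64 = 11/16

11/16


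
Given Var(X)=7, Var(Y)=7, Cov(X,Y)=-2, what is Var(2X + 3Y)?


Var(2X + 3Y) = 2^2*Var(X) + 3^2*Var(Y) + 2*2*3*Cov(X,Y)
= 4*7 + 9*7 + 12*(-2)
= 28 + 63 - 24 = 67

67


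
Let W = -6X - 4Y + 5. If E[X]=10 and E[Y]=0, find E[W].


E[-6X - 4Y + 5] = -6*E[X] - 4*E[Y] + 5
= (-6)*(10) + (-4)*(0) + (5)
= -60 + 0 + 5 = -55

-55


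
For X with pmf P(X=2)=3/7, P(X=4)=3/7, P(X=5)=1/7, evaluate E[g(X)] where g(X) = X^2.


E[X^2] = sum(g(x)*P(x))
= 4*3/7 + 16*3/7 + 25*1/7
= 85/7

85/7


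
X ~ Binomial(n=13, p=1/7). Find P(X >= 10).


P(X>=10) = P(X=10) + P(X=11) + P(X=12) + P(X=13)
= 61776/96889010407 + 2808/96889010407 + 78/96889010407 + 1/96889010407
= 64663/96889010407

64663/96889010407


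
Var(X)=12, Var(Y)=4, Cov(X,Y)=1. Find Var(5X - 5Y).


Var(5X - 5Y) = 5^2*Var(X) + (-5)^2*Var(Y) + 2*5*(-5)*Cov(X,Y)
= 25*12 + 25*4 - 50*1
= 300 + 100 - 50 = 350

350


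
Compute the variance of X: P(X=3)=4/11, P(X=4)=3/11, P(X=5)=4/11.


E[X] = 4, E[X^2] = 184/11
Var(X) = E[X^2] - (E[X])^2 = 184/11 - (4)^2 = 8/11

8/11


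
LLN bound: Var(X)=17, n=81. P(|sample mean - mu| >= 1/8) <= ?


Var(Xbar) = Var(X)/n = 17/81
Chebyshev: P(|Xbar-mu| >= 1/8) <= Var(Xbar)/(1/8)^2 = (17/81)/(1/64) = 1088/81
Bound exceeds 1, so trivial bound: 1

1


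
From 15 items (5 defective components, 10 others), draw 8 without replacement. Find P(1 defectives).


P(X=1) = C(5,1)*C(10,7) / C(15,8)
= 5*120 / 6435
= 600/6435 = 40/429

40/429


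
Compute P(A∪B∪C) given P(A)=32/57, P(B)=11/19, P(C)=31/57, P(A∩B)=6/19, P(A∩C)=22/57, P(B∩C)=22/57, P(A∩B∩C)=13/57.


P(A∪B∪C) = P(A)+P(B)+P(C) - P(AB)-P(AC)-P(BC) + P(ABC)
= 32/57+11/19+31/57 - 6/19-22/57-22/57 + 13/57
= 47/57

47/57


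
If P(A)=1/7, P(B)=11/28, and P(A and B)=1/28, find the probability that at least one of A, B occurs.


P(A∪B) = P(A) + P(B) - P(A∩B)
= 1/7 + 11/28 - 1/28 = 1/2

1/2


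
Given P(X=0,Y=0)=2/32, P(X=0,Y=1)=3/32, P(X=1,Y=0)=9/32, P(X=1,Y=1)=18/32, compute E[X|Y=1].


P(Y=1) = 21/32
E[X|Y=1] = (0*3 + 1*18)/21 = 18/21 = 6/7

6/7


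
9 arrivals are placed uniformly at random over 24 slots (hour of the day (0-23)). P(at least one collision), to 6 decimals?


P(all different) = prod((24-i)/24 for i=0..8) = 0.179599
P(at least one match) = 1 - 0.179599 = 0.820401

0.820401


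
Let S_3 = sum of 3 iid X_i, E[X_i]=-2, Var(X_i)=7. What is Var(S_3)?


By independence, Var(S_n) = n*Var(X_1) = 3*7 = 21

21


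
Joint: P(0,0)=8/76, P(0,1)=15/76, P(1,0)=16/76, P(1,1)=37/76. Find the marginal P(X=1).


P(X=1) = P(1,0)+P(1,1) = 16/76 + 37/76 = 53/76

53/76


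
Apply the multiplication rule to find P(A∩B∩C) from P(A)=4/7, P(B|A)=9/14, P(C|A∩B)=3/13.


P(A∩B∩C) = P(A) * P(B|A) * P(C|A∩B)
= 4/7 * 9/14 * 3/13
= 18/49 * 3/13 = 54/637

54/637


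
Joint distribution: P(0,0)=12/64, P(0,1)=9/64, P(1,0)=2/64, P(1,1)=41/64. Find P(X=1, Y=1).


Read from table: P(X=1, Y=1) = 41/64

41/64


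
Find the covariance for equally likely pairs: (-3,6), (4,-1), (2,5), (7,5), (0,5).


E[X]=2, E[Y]=4, E[XY]=23/5
Cov(X,Y) = E[XY] - E[X]E[Y] = 23/5 - 2*4 = -17/5

-17/5


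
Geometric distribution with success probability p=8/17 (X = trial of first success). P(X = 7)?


P(X=7) = (1-p)^6 * p = (9/17)^6 * 8/17
= 531441/24137569 * 8/17 = 4251528/410338673

4251528/410338673


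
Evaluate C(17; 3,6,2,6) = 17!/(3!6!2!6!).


17! = 355687428096000
Denominator: 3!=6 * 6!=720 * 2!=2 * 6!=720
Coefficient = 355687428096000 / 6220800 = 57177120

57177120


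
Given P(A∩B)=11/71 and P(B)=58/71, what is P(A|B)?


P(A|B) = P(A∩B)/P(B) = (11/71)/(58/71) = 11/58

11/58


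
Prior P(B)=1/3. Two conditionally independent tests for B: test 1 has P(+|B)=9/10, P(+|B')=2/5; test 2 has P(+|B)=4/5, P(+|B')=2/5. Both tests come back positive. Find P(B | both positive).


After test 1: P(+) = 9/10*1/3 + 2/5*2/3 = 17/30
P(B|+) = (3/10)/(17/30) = 9/17
After test 2 (use post1 as new prior): P(+) = 4/5*9/17 + 2/5*8/17 = 52/85
P(B|+,+) = (36/85)/(52/85) = 9/13

9/13


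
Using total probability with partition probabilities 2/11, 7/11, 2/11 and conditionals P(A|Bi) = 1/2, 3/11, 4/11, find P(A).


P(A) = P(A|B1)P(B1) + P(A|B2)P(B2) + P(A|B3)P(B3)
= 1/2*2/11 + 3/11*7/11 + 4/11*2/11
= 1/11 + 21/121 + 8/121 = 40/121

40/121


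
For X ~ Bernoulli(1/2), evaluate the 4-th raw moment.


For Bernoulli: X in {0,1}
E[X^4] = 0^4*(1-1/2) + 1^4*1/2 = 1/2

1/2


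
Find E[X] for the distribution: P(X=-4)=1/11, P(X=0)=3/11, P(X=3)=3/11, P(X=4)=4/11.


E[X] = sum(x * P(x))
= -4*1/11 + 0*3/11 + 3*3/11 + 4*4/11
= 21/11

21/11


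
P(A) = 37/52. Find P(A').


P(A') = 1 - P(A) = 1 - 37/52 = 15/52

15/52


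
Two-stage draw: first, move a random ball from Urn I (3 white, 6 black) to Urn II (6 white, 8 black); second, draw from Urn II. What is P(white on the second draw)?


P(transfer white) = 3/9 = 1/3; P(transfer black) = 2/3
If white transferred: Urn II has 7 white of 15, so P(white|white moved) = 7/15
If black transferred: Urn II has 6 white of 15, so P(white|black moved) = 2/5
By total probability: P(white) = 1/3*7/15 + 2/3*2/5 = 19/45

19/45


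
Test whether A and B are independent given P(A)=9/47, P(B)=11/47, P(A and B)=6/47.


P(A)*P(B) = 9/47*11/47 = 99/2209
P(A∩B) = 6/47 != 99/2209, so not independent

No, A and B are not independent


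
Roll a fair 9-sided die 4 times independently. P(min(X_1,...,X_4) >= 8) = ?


P(min >= 8) = P(all X_i >= 8) = (P(X_1 >= 8))^4
= (2/9)^4 = 16/6561

16/6561


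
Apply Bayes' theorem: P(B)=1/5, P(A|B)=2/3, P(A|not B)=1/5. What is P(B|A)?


P(A) = P(A|B)P(B) + P(A|B')P(B') = 2/3*1/5 + 1/5*4/5 = 22/75
P(B|A) = P(A|B)P(B)/P(A) = (2/15)/(22/75) = 5/11

5/11


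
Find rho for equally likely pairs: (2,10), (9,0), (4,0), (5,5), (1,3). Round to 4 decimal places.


Cov(X,Y) = -5.5200, Var(X) = 7.7600, Var(Y) = 13.8400
rho = Cov/(sqrt(VarX)*sqrt(VarY)) = -0.5326

-0.5326


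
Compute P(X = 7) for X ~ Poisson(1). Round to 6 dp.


P(X=7) = e^(-1) * 1^7 / 7!
≈ 0.3678794412 * 1 / 5040
≈ 0.000073

0.000073


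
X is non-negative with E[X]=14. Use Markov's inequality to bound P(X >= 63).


Markov: P(X >= a) <= E[X]/a
P(X >= 63) <= 14/63 = 2/9

2/9


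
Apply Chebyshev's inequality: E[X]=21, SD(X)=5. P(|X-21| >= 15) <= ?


k = 15/5 = 3
Chebyshev: P(|X-mu| >= k*sigma) <= 1/k^2 = 1/3^2 = 1/9

1/9


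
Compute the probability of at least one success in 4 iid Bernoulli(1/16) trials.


P(at least one) = 1 - P(none)
P(none) = (1 - 1/16)^4 = (15/16)^4 = 50625/65536
P(at least one) = 1 - 50625/65536 = 14911/65536

14911/65536


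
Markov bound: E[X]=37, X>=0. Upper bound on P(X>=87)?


Markov: P(X >= a) <= E[X]/a
P(X >= 87) <= 37/87

37/87


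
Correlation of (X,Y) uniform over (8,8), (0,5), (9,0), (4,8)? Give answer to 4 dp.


Cov(X,Y) = -3.5625, Var(X) = 12.6875, Var(Y) = 10.6875
rho = Cov/(sqrt(VarX)*sqrt(VarY)) = -0.3059

-0.3059


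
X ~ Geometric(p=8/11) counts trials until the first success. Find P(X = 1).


P(X=1) = (1-p)^0 * p = (3/11)^0 * 8/11
= 1 * 8/11 = 8/11

8/11


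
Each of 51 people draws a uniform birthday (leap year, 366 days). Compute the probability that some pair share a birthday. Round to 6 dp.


P(all different) = prod((366-i)/366 for i=0..50) = 0.025839
P(at least one match) = 1 - 0.025839 = 0.974161

0.974161


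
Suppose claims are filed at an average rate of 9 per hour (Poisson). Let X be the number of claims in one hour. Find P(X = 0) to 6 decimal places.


P(X=0) = e^(-9) * 9^0 / 0!
≈ 0.0001234098041 * 1 / 1
≈ 0.000123

0.000123


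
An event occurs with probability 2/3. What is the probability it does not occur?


P(A') = 1 - P(A) = 1 - 2/3 = 1/3

1/3


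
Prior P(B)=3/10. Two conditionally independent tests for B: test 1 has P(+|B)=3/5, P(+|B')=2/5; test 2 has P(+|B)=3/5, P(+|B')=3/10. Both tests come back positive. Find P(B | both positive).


After test 1: P(+) = 3/5*3/10 + 2/5*7/10 = 23/50
P(B|+) = (9/50)/(23/50) = 9/23
After test 2 (use post1 as new prior): P(+) = 3/5*9/23 + 3/10*14/23 = 48/115
P(B|+,+) = (27/115)/(48/115) = 9/16

9/16


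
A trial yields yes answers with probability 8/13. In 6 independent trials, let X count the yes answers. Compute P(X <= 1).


P(X<=1) = P(X=0) + P(X=1)
= 15625/4826809 + 150000/4826809
= 165625/4826809

165625/4826809


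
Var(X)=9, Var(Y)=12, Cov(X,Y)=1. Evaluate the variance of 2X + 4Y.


Var(2X + 4Y) = 2^2*Var(X) + 4^2*Var(Y) + 2*2*4*Cov(X,Y)
= 4*9 + 16*12 + 16*1
= 36 + 192 + 16 = 244

244


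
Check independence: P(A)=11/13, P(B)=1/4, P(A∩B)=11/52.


P(A)*P(B) = 11/13*1/4 = 11/52
P(A∩B) = 11/52, which equals P(A)P(B), so independent

Yes, A and B are independent


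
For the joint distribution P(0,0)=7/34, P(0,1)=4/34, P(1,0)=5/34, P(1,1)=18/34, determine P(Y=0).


P(Y=0) = P(0,0)+P(1,0) = 7/34 + 5/34 = 12/34 = 6/17

6/17


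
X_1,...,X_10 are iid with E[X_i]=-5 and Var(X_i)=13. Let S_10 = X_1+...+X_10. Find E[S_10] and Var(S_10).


E[S_n] = n*mu = 10*-5 = -50
Var(S_n) = n*sigma^2 = 10*13 = 130

E[S_10]=-50, Var(S_10)=130


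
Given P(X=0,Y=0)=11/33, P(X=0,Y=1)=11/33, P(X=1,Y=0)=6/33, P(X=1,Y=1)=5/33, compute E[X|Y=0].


P(Y=0) = 17/33
E[X|Y=0] = (0*11 + 1*6)/17 = 6/17

6/17


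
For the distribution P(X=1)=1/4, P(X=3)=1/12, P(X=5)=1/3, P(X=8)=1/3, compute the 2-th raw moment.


E[X^2] = sum(x^2 * P(x))
= 1*1/4 + 9*1/12 + 25*1/3 + 64*1/3
= 92/3

92/3


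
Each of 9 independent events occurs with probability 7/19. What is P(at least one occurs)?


P(at least one) = 1 - P(none)
P(none) = (1 - 7/19)^9 = (12/19)^9 = 5159780352/322687697779
P(at least one) = 1 - 5159780352/322687697779 = 317527917427/322687697779

317527917427/322687697779


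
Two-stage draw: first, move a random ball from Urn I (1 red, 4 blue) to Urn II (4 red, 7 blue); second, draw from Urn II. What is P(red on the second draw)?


P(transfer red) = 1/5; P(transfer blue) = 4/5
If red transferred: Urn II has 5 red of 12, so P(red|red moved) = 5/12
If blue transferred: Urn II has 4 red of 12, so P(red|blue moved) = 1/3
By total probability: P(red) = 1/5*5/12 + 4/5*1/3 = 7/20

7/20


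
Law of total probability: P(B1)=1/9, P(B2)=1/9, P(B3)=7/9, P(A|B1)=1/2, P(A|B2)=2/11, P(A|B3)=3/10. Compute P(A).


P(A) = P(A|B1)P(B1) + P(A|B2)P(B2) + P(A|B3)P(B3)
= 1/2*1/9 + 2/11*1/9 + 3/10*7/9
= 1/18 + 2/99 + 7/30 = 17/55

17/55


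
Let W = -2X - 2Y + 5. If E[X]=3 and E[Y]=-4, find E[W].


E[-2X - 2Y + 5] = -2*E[X] - 2*E[Y] + 5
= (-2)*(3) + (-2)*(-4) + (5)
= -6 + 8 + 5 = 7

7


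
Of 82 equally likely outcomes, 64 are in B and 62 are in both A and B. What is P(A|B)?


P(A|B) = P(A∩B)/P(B) = (62/82)/(64/82) = 62/64 = 31/32

31/32


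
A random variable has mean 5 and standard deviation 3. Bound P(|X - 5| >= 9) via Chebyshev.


k = 9/3 = 3
Chebyshev: P(|X-mu| >= k*sigma) <= 1/k^2 = 1/3^2 = 1/9

1/9


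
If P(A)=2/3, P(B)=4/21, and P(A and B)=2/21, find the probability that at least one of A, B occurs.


P(A∪B) = P(A) + P(B) - P(A∩B)
= 2/3 + 4/21 - 2/21 = 16/21

16/21


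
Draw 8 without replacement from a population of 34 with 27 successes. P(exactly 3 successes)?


P(X=3) = C(27,3)*C(7,5) / C(34,8)
= 2925*21 / 18156204
= 61425/18156204 = 2275/672452

2275/672452


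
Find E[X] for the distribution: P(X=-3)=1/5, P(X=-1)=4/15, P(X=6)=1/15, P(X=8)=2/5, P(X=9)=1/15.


E[X] = sum(x * P(x))
= -3*1/5 - 1*4/15 + 6*1/15 + 8*2/5 + 9*1/15
= 10/3

10/3


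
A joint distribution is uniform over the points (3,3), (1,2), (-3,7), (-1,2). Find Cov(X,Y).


E[X]=0, E[Y]=7/2, E[XY]=-3
Cov(X,Y) = E[XY] - E[X]E[Y] = -3 - 0*7/2 = -3

-3


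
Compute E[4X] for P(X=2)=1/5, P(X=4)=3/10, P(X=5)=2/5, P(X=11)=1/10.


E[4X] = sum(g(x)*P(x))
= 8*1/5 + 16*3/10 + 20*2/5 + 44*1/10
= 94/5

94/5


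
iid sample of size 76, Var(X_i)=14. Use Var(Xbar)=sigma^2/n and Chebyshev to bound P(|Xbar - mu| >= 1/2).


Var(Xbar) = Var(X)/n = 14/76
Chebyshev: P(|Xbar-mu| >= 1/2) <= Var(Xbar)/(1/2)^2 = (7/38)/(1/4) = 14/19

14/19


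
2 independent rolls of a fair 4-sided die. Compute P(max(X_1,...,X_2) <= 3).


P(max <= 3) = P(all X_i <= 3) = (P(X_1 <= 3))^2
= (3/4)^2 = 9/16

9/16


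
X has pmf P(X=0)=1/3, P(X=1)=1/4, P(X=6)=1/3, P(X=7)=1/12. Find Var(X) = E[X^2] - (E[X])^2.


E[X] = 17/6, E[X^2] = 49/3
Var(X) = E[X^2] - (E[X])^2 = 49/3 - (17/6)^2 = 299/36

299/36


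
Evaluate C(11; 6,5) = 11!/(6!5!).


11! = 39916800
Denominator: 6!=720 * 5!=120
Coefficient = 39916800 / 86400 = 462

462


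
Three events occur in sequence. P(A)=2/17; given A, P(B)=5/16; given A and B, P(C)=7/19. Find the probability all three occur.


P(A∩B∩C) = P(A) * P(B|A) * P(C|A∩B)
= 2/17 * 5/16 * 7/19
= 5/136 * 7/19 = 35/2584

35/2584


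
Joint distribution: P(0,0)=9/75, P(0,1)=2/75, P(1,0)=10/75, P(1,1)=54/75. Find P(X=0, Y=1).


Read from table: P(X=0, Y=1) = 2/75

2/75


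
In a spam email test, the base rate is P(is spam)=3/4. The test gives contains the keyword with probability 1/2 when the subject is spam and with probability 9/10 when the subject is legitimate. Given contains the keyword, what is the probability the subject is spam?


P(A) = P(A|B)P(B) + P(A|B')P(B') = 1/2*3/4 + 9/10*1/4 = 3/5
P(B|A) = P(A|B)P(B)/P(A) = (3/8)/(3/5) = 5/8

5/8


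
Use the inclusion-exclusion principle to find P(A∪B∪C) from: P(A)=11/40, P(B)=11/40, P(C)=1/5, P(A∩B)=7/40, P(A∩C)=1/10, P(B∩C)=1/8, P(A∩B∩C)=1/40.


P(A∪B∪C) = P(A)+P(B)+P(C) - P(AB)-P(AC)-P(BC) + P(ABC)
= 11/40+11/40+1/5 - 7/40-1/10-1/8 + 1/40
= 3/8

3/8


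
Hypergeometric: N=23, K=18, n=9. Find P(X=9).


P(X=9) = C(18,9)*C(5,0) / C(23,9)
= 48620*1 / 817190
= 48620/817190 = 26/437

26/437


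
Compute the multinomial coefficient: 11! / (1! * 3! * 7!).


11! = 39916800
Denominator: 1!=1 * 3!=6 * 7!=5040
Coefficient = 39916800 / 30240 = 1320

1320


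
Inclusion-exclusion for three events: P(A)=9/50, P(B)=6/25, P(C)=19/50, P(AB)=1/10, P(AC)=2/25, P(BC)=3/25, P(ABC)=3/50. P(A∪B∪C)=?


P(A∪B∪C) = P(A)+P(B)+P(C) - P(AB)-P(AC)-P(BC) + P(ABC)
= 9/50+6/25+19/50 - 1/10-2/25-3/25 + 3/50
= 14/25

14/25


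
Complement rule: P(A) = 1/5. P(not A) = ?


P(A') = 1 - P(A) = 1 - 1/5 = 4/5

4/5


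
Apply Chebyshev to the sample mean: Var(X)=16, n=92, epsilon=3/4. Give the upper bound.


Var(Xbar) = Var(X)/n = 16/92
Chebyshev: P(|Xbar-mu| >= 3/4) <= Var(Xbar)/(3/4)^2 = (4/23)/(9/16) = 64/207

64/207


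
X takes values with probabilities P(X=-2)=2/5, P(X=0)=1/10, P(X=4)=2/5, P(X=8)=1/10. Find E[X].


E[X] = sum(x * P(x))
= -2*2/5 + 0*1/10 + 4*2/5 + 8*1/10
= 8/5

8/5


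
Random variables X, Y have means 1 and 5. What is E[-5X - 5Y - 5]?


E[-5X - 5Y - 5] = -5*E[X] - 5*E[Y] - 5
= (-5)*(1) + (-5)*(5) + (-5)
= -5 - 25 - 5 = -35

-35


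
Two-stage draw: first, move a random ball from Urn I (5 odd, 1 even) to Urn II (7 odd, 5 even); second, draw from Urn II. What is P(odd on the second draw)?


P(transfer odd) = 5/6; P(transfer even) = 1/6
If odd transferred: Urn II has 8 odd of 13, so P(odd|odd moved) = 8/13
If even transferred: Urn II has 7 odd of 13, so P(odd|even moved) = 7/13
By total probability: P(odd) = 5/6*8/13 + 1/6*7/13 = 47/78

47/78


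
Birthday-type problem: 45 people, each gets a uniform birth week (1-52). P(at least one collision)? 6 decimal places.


P(all different) = prod((52-i)/52 for i=0..44) = 0.000000
P(at least one match) = 1 - 0.000000 = 1.000000

1.000000


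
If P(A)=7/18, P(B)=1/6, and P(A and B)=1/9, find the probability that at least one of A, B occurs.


P(A∪B) = P(A) + P(B) - P(A∩B)
= 7/18 + 1/6 - 1/9 = 4/9

4/9


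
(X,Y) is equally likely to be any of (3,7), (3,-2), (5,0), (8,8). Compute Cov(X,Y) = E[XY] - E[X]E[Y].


E[X]=19/4, E[Y]=13/4, E[XY]=79/4
Cov(X,Y) = E[XY] - E[X]E[Y] = 79/4 - 19/4*13/4 = 69/16

69/16


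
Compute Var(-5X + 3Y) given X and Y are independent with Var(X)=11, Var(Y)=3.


Independence => Cov(X,Y)=0
Var(-5X + 3Y) = (-5)^2*Var(X) + 3^2*Var(Y)
= 25*11 + 9*3 = 302

302


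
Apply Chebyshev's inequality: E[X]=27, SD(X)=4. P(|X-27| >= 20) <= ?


k = 20/4 = 5
Chebyshev: P(|X-mu| >= k*sigma) <= 1/k^2 = 1/5^2 = 1/25

1/25


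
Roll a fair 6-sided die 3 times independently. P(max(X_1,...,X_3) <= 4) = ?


P(max <= 4) = P(all X_i <= 4) = (P(X_1 <= 4))^3
= (4/6)^3 = (2/3)^3 = 8/27

8/27


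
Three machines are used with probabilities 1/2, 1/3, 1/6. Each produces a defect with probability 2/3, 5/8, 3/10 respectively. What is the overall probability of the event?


P(A) = P(A|B1)P(B1) + P(A|B2)P(B2) + P(A|B3)P(B3)
= 2/3*1/2 + 5/8*1/3 + 3/10*1/6
= 1/3 + 5/24 + 1/20 = 71/120

71/120


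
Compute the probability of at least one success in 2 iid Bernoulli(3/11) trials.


P(at least one) = 1 - P(none)
P(none) = (1 - 3/11)^2 = (8/11)^2 = 64/121
P(at least one) = 1 - 64/121 = 57/121

57/121


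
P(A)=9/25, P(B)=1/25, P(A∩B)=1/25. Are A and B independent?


P(A)*P(B) = 9/25*1/25 = 9/625
P(A∩B) = 1/25 != 9/625, so not independent

No, A and B are not independent


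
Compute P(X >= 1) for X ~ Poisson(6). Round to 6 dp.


P(X>=1) = 1 - P(X<=0) = 1 - (e^(-6)*6^0/0!)
≈ 1 - 0.0024787522 = 0.9975212478
≈ 0.997521

0.997521


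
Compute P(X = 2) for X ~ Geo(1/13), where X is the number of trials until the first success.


P(X=2) = (1-p)^1 * p = (12/13)^1 * 1/13
= 12/13 * 1/13 = 12/169

12/169


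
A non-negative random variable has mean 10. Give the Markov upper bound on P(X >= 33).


Markov: P(X >= a) <= E[X]/a
P(X >= 33) <= 10/33

10/33


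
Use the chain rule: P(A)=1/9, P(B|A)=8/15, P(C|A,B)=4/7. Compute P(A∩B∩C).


P(A∩B∩C) = P(A) * P(B|A) * P(C|A∩B)
= 1/9 * 8/15 * 4/7
= 8/135 * 4/7 = 32/945

32/945


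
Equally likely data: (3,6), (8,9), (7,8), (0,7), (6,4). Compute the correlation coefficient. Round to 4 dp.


Cov(X,Y) = 1.3600, Var(X) = 8.5600, Var(Y) = 2.9600
rho = Cov/(sqrt(VarX)*sqrt(VarY)) = 0.2702

0.2702


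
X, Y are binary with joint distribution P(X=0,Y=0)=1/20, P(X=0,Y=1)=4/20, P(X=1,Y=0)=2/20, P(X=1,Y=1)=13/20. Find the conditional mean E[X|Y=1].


P(Y=1) = 17/20
E[X|Y=1] = (0*4 + 1*13)/17 = 13/17

13/17


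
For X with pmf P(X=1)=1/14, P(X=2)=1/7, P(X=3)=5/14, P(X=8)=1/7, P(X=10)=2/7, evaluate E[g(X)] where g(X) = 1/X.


E[1/X] = sum(g(x)*P(x))
= 1*1/14 + 1/2*1/7 + 1/3*5/14 + 1/8*1/7 + 1/10*2/7
= 37/120

37/120


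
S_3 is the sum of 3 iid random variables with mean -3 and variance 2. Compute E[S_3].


E[S_n] = n*E[X_1] = 3*-3 = -9

-9


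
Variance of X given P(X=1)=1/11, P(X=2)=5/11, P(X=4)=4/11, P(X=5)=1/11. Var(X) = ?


E[X] = 32/11, E[X^2] = 10
Var(X) = E[X^2] - (E[X])^2 = 10 - (32/11)^2 = 186/121

186/121


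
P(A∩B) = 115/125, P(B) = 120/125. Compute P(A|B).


P(A|B) = P(A∩B)/P(B) = (115/125)/(120/125) = 115/120 = 23/24

23/24


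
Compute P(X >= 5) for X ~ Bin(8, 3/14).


P(X>=5) = P(X=5) + P(X=6) + P(X=7) + P(X=8)
= 323433/26353376 + 88209/52706752 + 24057/184473632 + 6561/1475789056
= 2968731/210827008

2968731/210827008


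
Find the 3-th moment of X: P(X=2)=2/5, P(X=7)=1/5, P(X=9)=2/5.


E[X^3] = sum(x^3 * P(x))
= 8*2/5 + 343*1/5 + 729*2/5
= 1817/5

1817/5


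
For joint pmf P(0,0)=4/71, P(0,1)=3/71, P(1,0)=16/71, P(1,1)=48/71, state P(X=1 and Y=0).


Read from table: P(X=1, Y=0) = 16/71

16/71


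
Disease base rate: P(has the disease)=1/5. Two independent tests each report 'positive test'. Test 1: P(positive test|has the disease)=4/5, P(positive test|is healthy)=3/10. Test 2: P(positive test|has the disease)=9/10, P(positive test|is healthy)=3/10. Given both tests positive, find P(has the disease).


After test 1: P(+) = 4/5*1/5 + 3/10*4/5 = 2/5
P(B|+) = (4/25)/(2/5) = 2/5
After test 2 (use post1 as new prior): P(+) = 9/10*2/5 + 3/10*3/5 = 27/50
P(B|+,+) = (9/25)/(27/50) = 2/3

2/3


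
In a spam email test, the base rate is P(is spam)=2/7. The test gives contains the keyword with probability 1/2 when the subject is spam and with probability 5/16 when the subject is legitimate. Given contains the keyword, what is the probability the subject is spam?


P(A) = P(A|B)P(B) + P(A|B')P(B') = 1/2*2/7 + 5/16*5/7 = 41/112
P(B|A) = P(A|B)P(B)/P(A) = (1/7)/(41/112) = 16/41

16/41


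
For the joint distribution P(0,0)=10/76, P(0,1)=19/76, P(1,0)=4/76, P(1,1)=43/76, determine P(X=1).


P(X=1) = P(1,0)+P(1,1) = 4/76 + 43/76 = 47/76

47/76


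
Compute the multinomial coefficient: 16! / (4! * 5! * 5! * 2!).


16! = 20922789888000
Denominator: 4!=24 * 5!=120 * 5!=120 * 2!=2
Coefficient = 20922789888000 / 691200 = 30270240

30270240


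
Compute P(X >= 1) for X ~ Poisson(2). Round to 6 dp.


P(X>=1) = 1 - P(X<=0) = 1 - (e^(-2)*2^0/0!)
≈ 1 - 0.1353352832 = 0.8646647168
≈ 0.864665

0.864665


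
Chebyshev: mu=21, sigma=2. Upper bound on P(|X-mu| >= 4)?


k = 4/2 = 2
Chebyshev: P(|X-mu| >= k*sigma) <= 1/k^2 = 1/2^2 = 1/4

1/4


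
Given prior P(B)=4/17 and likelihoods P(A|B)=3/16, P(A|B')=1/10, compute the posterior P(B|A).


P(A) = P(A|B)P(B) + P(A|B')P(B') = 3/16*4/17 + 1/10*13/17 = 41/340
P(B|A) = P(A|B)P(B)/P(A) = (3/68)/(41/340) = 15/41

15/41


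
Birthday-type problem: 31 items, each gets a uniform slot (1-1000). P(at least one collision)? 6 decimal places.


P(all different) = prod((1000-i)/1000 for i=0..30) = 0.625127
P(at least one match) = 1 - 0.625127 = 0.374873

0.374873


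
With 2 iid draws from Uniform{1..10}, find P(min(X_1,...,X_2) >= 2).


P(min >= 2) = P(all X_i >= 2) = (P(X_1 >= 2))^2
= (9/10)^2 = 81/100

81/100


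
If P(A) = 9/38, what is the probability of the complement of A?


P(A') = 1 - P(A) = 1 - 9/38 = 29/38

29/38


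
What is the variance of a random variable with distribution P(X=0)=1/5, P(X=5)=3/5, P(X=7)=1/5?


E[X] = 22/5, E[X^2] = 124/5
Var(X) = E[X^2] - (E[X])^2 = 124/5 - (22/5)^2 = 136/25

136/25


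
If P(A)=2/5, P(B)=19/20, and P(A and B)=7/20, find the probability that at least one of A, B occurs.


P(A∪B) = P(A) + P(B) - P(A∩B)
= 2/5 + 19/20 - 7/20 = 1

1


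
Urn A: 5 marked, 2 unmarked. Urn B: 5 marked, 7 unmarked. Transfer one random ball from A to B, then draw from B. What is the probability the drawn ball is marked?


P(transfer marked) = 5/7; P(transfer unmarked) = 2/7
If marked transferred: Urn II has 6 marked of 13, so P(marked|marked moved) = 6/13
If unmarked transferred: Urn II has 5 marked of 13, so P(marked|unmarked moved) = 5/13
By total probability: P(marked) = 5/7*6/13 + 2/7*5/13 = 40/91

40/91


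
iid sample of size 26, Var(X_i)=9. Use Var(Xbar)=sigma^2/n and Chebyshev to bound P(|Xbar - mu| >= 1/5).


Var(Xbar) = Var(X)/n = 9/26
Chebyshev: P(|Xbar-mu| >= 1/5) <= Var(Xbar)/(1/5)^2 = (9/26)/(1/25) = 225/26
Bound exceeds 1, so trivial bound: 1

1


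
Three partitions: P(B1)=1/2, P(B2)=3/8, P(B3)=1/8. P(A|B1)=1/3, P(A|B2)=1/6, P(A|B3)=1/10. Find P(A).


P(A) = P(A|B1)P(B1) + P(A|B2)P(B2) + P(A|B3)P(B3)
= 1/3*1/2 + 1/6*3/8 + 1/10*1/8
= 1/6 + 1/16 + 1/80 = 29/120

29/120


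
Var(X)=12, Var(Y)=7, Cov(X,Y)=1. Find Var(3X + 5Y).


Var(3X + 5Y) = 3^2*Var(X) + 5^2*Var(Y) + 2*3*5*Cov(X,Y)
= 9*12 + 25*7 + 30*1
= 108 + 175 + 30 = 313

313


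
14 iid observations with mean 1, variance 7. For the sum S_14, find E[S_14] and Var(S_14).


E[S_n] = n*mu = 14*1 = 14
Var(S_n) = n*sigma^2 = 14*7 = 98

E[S_14]=14, Var(S_14)=98


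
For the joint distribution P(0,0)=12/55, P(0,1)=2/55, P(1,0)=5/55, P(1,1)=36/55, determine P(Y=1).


P(Y=1) = P(0,1)+P(1,1) = 2/55 + 36/55 = 38/55

38/55


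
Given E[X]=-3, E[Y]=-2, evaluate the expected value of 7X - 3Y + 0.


E[7X - 3Y + 0] = 7*E[X] - 3*E[Y] + 0
= (7)*(-3) + (-3)*(-2) + (0)
= -21 + 6 + 0 = -15

-15


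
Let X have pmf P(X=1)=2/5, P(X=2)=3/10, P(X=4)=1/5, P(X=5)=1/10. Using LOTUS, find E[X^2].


E[X^2] = sum(g(x)*P(x))
= 1*2/5 + 4*3/10 + 16*1/5 + 25*1/10
= 73/10

73/10


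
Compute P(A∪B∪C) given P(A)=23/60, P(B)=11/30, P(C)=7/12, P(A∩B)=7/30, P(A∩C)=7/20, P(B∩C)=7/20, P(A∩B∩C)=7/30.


P(A∪B∪C) = P(A)+P(B)+P(C) - P(AB)-P(AC)-P(BC) + P(ABC)
= 23/60+11/30+7/12 - 7/30-7/20-7/20 + 7/30
= 19/30

19/30


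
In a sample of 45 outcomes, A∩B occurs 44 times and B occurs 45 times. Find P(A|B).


P(A|B) = P(A∩B)/P(B) = (44/45)/(45/45) = 44/45

44/45


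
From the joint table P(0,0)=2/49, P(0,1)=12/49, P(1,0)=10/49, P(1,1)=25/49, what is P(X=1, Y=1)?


Read from table: P(X=1, Y=1) = 25/49

25/49


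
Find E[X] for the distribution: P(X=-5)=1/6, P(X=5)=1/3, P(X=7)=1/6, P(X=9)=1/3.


E[X] = sum(x * P(x))
= -5*1/6 + 5*1/3 + 7*1/6 + 9*1/3
= 5

5


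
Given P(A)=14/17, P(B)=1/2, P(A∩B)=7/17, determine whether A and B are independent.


P(A)*P(B) = 14/17*1/2 = 7/17
P(A∩B) = 7/17, which equals P(A)P(B), so independent

Yes, A and B are independent


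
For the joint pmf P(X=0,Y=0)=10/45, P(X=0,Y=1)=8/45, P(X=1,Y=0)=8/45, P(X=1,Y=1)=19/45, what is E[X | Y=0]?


P(Y=0) = 18/45
E[X|Y=0] = (0*10 + 1*8)/18 = 8/18 = 4/9

4/9


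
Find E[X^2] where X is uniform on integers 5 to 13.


E[X^2] = (1/9) * sum(x^2 for x=5..13)
= 789/9 = 263/3

263/3


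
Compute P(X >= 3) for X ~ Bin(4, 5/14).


P(X>=3) = P(X=3) + P(X=4)
= 1125/9604 + 625/38416
= 5125/38416

5125/38416


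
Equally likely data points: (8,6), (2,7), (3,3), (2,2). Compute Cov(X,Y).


E[X]=15/4, E[Y]=9/2, E[XY]=75/4
Cov(X,Y) = E[XY] - E[X]E[Y] = 75/4 - 15/4*9/2 = 15/8

15/8


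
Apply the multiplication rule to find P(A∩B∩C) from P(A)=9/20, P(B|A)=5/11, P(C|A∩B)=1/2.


P(A∩B∩C) = P(A) * P(B|A) * P(C|A∩B)
= 9/20 * 5/11 * 1/2
= 9/44 * 1/2 = 9/88

9/88


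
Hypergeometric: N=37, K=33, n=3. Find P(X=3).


P(X=3) = C(33,3)*C(4,0) / C(37,3)
= 5456*1 / 7770
= 5456/7770 = 2728/3885

2728/3885


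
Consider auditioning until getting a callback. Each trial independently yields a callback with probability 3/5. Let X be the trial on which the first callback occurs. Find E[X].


For geometric (trials until first success), E[X] = 1/p = 1/(3/5) = 5/3

5/3


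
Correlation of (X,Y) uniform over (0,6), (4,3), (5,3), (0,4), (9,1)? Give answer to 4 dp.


Cov(X,Y) = -5.0400, Var(X) = 11.4400, Var(Y) = 2.6400
rho = Cov/(sqrt(VarX)*sqrt(VarY)) = -0.9171

-0.9171


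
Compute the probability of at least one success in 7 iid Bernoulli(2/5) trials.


P(at least one) = 1 - P(none)
P(none) = (1 - 2/5)^7 = (3/5)^7 = 2187/78125
P(at least one) = 1 - 2187/78125 = 75938/78125

75938/78125


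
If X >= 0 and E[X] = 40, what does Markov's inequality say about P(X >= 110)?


Markov: P(X >= a) <= E[X]/a
P(X >= 110) <= 40/110 = 4/11

4/11


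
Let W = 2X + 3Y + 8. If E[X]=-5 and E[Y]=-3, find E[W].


E[2X + 3Y + 8] = 2*E[X] + 3*E[Y] + 8
= (2)*(-5) + (3)*(-3) + (8)
= -10 - 9 + 8 = -11

-11


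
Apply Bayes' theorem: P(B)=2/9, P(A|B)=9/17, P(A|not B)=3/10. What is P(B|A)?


P(A) = P(A|B)P(B) + P(A|B')P(B') = 9/17*2/9 + 3/10*7/9 = 179/510
P(B|A) = P(A|B)P(B)/P(A) = (2/17)/(179/510) = 60/179

60/179


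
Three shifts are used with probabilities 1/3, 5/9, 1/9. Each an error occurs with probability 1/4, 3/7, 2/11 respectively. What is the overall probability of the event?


P(A) = P(A|B1)P(B1) + P(A|B2)P(B2) + P(A|B3)P(B3)
= 1/4*1/3 + 3/7*5/9 + 2/11*1/9
= 1/12 + 5/21 + 2/99 = 947/2772

947/2772


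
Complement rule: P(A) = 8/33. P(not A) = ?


P(A') = 1 - P(A) = 1 - 8/33 = 25/33

25/33


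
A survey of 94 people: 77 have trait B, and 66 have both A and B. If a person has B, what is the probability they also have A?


P(A|B) = P(A∩B)/P(B) = (66/94)/(77/94) = 66/77 = 6/7

6/7


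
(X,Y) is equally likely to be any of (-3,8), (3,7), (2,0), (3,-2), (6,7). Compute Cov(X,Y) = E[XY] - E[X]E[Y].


E[X]=11/5, E[Y]=4, E[XY]=33/5
Cov(X,Y) = E[XY] - E[X]E[Y] = 33/5 - 11/5*4 = -11/5

-11/5


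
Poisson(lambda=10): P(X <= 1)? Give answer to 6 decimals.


P(X<=1) = e^(-10)*10^0/0! + e^(-10)*10^1/1!
≈ 0.0000453999 + 0.0004539993
= 0.0004993992
≈ 0.000499

0.000499


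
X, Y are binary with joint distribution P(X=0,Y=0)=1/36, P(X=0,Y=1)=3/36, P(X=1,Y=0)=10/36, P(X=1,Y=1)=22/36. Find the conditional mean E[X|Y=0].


P(Y=0) = 11/36
E[X|Y=0] = (0*1 + 1*10)/11 = 10/11

10/11


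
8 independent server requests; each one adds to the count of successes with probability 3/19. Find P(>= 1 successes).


P(at least one) = 1 - P(none)
P(none) = (1 - 3/19)^8 = (16/19)^8 = 4294967296/16983563041
P(at least one) = 1 - 4294967296/16983563041 = 12688595745/16983563041

12688595745/16983563041


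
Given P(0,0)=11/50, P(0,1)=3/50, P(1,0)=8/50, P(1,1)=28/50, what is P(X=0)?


P(X=0) = P(0,0)+P(0,1) = 11/50 + 3/50 = 14/50 = 7/25

7/25


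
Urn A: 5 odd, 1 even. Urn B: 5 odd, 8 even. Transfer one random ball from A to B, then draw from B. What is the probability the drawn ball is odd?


P(transfer odd) = 5/6; P(transfer even) = 1/6
If odd transferred: Urn II has 6 odd of 14, so P(odd|odd moved) = 3/7
If even transferred: Urn II has 5 odd of 14, so P(odd|even moved) = 5/14
By total probability: P(odd) = 5/6*3/7 + 1/6*5/14 = 5/12

5/12


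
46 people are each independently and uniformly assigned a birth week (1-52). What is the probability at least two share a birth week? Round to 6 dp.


P(all different) = prod((52-i)/52 for i=0..45) = 0.000000
P(at least one match) = 1 - 0.000000 = 1.000000

1.000000


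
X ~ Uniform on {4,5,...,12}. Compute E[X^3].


E[X^3] = (1/9) * sum(x^3 for x=4..12)
= 6048/9 = 672

672


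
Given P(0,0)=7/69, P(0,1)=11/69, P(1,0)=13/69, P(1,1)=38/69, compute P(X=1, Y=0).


Read from table: P(X=1, Y=0) = 13/69

13/69


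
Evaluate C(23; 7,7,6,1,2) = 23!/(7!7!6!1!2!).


23! = 25852016738884976640000
Denominator: 7!=5040 * 7!=5040 * 6!=720 * 1!=1 * 2!=2
Coefficient = 25852016738884976640000 / 36578304000 = 706758212160

706758212160


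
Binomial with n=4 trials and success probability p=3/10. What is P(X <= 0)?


P(X<=0) = P(X=0)
= 2401/10000
= 2401/10000

2401/10000


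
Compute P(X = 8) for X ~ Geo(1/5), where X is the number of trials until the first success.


P(X=8) = (1-p)^7 * p = (4/5)^7 * 1/5
= 16384/78125 * 1/5 = 16384/390625

16384/390625


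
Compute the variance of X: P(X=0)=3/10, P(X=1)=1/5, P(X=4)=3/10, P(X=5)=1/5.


E[X] = 12/5, E[X^2] = 10
Var(X) = E[X^2] - (E[X])^2 = 10 - (12/5)^2 = 106/25

106/25


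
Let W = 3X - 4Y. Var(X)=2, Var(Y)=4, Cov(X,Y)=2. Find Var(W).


Var(3X - 4Y) = 3^2*Var(X) + (-4)^2*Var(Y) + 2*3*(-4)*Cov(X,Y)
= 9*2 + 16*4 - 24*2
= 18 + 64 - 48 = 34

34


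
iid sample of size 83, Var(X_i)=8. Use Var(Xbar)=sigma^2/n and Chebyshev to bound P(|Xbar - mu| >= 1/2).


Var(Xbar) = Var(X)/n = 8/83
Chebyshev: P(|Xbar-mu| >= 1/2) <= Var(Xbar)/(1/2)^2 = (8/83)/(1/4) = 32/83

32/83


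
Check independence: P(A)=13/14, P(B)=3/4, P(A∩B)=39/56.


P(A)*P(B) = 13/14*3/4 = 39/56
P(A∩B) = 39/56, which equals P(A)P(B), so independent

Yes, A and B are independent


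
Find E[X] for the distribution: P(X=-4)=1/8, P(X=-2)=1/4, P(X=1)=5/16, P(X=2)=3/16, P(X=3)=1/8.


E[X] = sum(x * P(x))
= -4*1/8 - 2*1/4 + 1*5/16 + 2*3/16 + 3*1/8
= 1/16

1/16


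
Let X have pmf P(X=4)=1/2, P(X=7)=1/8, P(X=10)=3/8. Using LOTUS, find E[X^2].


E[X^2] = sum(g(x)*P(x))
= 16*1/2 + 49*1/8 + 100*3/8
= 413/8

413/8


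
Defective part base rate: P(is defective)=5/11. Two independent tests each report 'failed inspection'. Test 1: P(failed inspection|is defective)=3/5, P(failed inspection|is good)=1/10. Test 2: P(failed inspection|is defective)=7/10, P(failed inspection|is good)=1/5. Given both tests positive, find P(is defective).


After test 1: P(+) = 3/5*5/11 + 1/10*6/11 = 18/55
P(B|+) = (3/11)/(18/55) = 5/6
After test 2 (use post1 as new prior): P(+) = 7/10*5/6 + 1/5*1/6 = 37/60
P(B|+,+) = (7/12)/(37/60) = 35/37

35/37


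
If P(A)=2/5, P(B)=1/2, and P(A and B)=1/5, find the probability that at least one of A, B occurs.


P(A∪B) = P(A) + P(B) - P(A∩B)
= 2/5 + 1/2 - 1/5 = 7/10

7/10


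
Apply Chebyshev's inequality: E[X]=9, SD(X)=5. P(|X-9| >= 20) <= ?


k = 20/5 = 4
Chebyshev: P(|X-mu| >= k*sigma) <= 1/k^2 = 1/4^2 = 1/16

1/16


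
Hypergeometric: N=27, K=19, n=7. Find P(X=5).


P(X=5) = C(19,5)*C(8,2) / C(27,7)
= 11628*28 / 888030
= 325584/888030 = 18088/49335

18088/49335


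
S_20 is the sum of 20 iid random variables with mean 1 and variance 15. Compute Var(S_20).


By independence, Var(S_n) = n*Var(X_1) = 20*15 = 300

300


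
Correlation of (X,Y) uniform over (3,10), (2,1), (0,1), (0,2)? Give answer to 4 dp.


Cov(X,Y) = 3.6250, Var(X) = 1.6875, Var(Y) = 14.2500
rho = Cov/(sqrt(VarX)*sqrt(VarY)) = 0.7392

0.7392


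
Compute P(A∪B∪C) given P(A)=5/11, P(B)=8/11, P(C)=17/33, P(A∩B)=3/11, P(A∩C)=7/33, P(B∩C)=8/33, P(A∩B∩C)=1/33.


P(A∪B∪C) = P(A)+P(B)+P(C) - P(AB)-P(AC)-P(BC) + P(ABC)
= 5/11+8/11+17/33 - 3/11-7/33-8/33 + 1/33
= 1

1


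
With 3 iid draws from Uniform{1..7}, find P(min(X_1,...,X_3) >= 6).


P(min >= 6) = P(all X_i >= 6) = (P(X_1 >= 6))^3
= (2/7)^3 = 8/343

8/343


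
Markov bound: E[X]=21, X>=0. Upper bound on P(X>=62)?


Markov: P(X >= a) <= E[X]/a
P(X >= 62) <= 21/62

21/62


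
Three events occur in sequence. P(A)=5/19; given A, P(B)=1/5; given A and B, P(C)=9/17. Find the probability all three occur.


P(A∩B∩C) = P(A) * P(B|A) * P(C|A∩B)
= 5/19 * 1/5 * 9/17
= 1/19 * 9/17 = 9/323

9/323


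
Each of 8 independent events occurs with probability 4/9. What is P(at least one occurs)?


P(at least one) = 1 - P(none)
P(none) = (1 - 4/9)^8 = (5/9)^8 = 390625/43046721
P(at least one) = 1 - 390625/43046721 = 42656096/43046721

42656096/43046721


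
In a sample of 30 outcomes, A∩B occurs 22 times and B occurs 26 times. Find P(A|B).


P(A|B) = P(A∩B)/P(B) = (22/30)/(26/30) = 22/26 = 11/13

11/13


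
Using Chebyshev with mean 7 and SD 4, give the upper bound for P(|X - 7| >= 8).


k = 8/4 = 2
Chebyshev: P(|X-mu| >= k*sigma) <= 1/k^2 = 1/2^2 = 1/4

1/4


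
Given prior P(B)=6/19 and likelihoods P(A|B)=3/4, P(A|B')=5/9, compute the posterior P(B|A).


P(A) = P(A|B)P(B) + P(A|B')P(B') = 3/4*6/19 + 5/9*13/19 = 211/342
P(B|A) = P(A|B)P(B)/P(A) = (9/38)/(211/342) = 81/211

81/211


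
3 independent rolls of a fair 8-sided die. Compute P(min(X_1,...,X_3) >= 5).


P(min >= 5) = P(all X_i >= 5) = (P(X_1 >= 5))^3
= (4/8)^3 = (1/2)^3 = 1/8

1/8


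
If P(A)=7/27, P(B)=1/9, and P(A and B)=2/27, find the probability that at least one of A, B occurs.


P(A∪B) = P(A) + P(B) - P(A∩B)
= 7/27 + 1/9 - 2/27 = 8/27

8/27


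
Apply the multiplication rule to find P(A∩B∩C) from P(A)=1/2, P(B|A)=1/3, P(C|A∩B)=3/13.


P(A∩B∩C) = P(A) * P(B|A) * P(C|A∩B)
= 1/2 * 1/3 * 3/13
= 1/6 * 3/13 = 1/26

1/26


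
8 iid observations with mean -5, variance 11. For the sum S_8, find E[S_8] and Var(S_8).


E[S_n] = n*mu = 8*-5 = -40
Var(S_n) = n*sigma^2 = 8*11 = 88

E[S_8]=-40, Var(S_8)=88


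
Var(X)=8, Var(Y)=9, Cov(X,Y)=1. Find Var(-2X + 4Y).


Var(-2X + 4Y) = (-2)^2*Var(X) + 4^2*Var(Y) + 2*(-2)*4*Cov(X,Y)
= 4*8 + 16*9 - 16*1
= 32 + 144 - 16 = 160

160


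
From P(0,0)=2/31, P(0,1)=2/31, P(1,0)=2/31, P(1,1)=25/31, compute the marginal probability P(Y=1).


P(Y=1) = P(0,1)+P(1,1) = 2/31 + 25/31 = 27/31

27/31


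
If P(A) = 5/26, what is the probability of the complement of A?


P(A') = 1 - P(A) = 1 - 5/26 = 21/26

21/26


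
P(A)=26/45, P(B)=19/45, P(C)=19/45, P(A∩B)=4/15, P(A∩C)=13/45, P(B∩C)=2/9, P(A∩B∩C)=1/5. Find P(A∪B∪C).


P(A∪B∪C) = P(A)+P(B)+P(C) - P(AB)-P(AC)-P(BC) + P(ABC)
= 26/45+19/45+19/45 - 4/15-13/45-2/9 + 1/5
= 38/45

38/45


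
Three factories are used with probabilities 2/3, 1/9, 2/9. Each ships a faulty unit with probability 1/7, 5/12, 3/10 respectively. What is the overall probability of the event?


P(A) = P(A|B1)P(B1) + P(A|B2)P(B2) + P(A|B3)P(B3)
= 1/7*2/3 + 5/12*1/9 + 3/10*2/9
= 2/21 + 5/108 + 1/15 = 787/3780

787/3780


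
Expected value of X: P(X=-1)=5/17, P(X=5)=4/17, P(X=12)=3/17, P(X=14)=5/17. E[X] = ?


E[X] = sum(x * P(x))
= -1*5/17 + 5*4/17 + 12*3/17 + 14*5/17
= 121/17

121/17


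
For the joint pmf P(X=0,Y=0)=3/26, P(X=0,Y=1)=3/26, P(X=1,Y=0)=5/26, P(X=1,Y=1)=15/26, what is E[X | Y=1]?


P(Y=1) = 18/26
E[X|Y=1] = (0*3 + 1*15)/18 = 15/18 = 5/6

5/6


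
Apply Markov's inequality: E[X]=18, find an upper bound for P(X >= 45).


Markov: P(X >= a) <= E[X]/a
P(X >= 45) <= 18/45 = 2/5

2/5


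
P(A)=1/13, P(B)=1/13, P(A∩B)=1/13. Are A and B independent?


P(A)*P(B) = 1/13*1/13 = 1/169
P(A∩B) = 1/13 != 1/169, so not independent

No, A and B are not independent


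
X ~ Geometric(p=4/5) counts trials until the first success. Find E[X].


For geometric (trials until first success), E[X] = 1/p = 1/(4/5) = 5/4

5/4


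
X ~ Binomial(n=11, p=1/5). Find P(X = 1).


P(X=1) = C(11,1) * p^1 * (1-p)^10
= 11 * 1/5 * 1048576/9765625
= 11534336/48828125

11534336/48828125


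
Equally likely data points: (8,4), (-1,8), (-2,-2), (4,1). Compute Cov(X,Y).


E[X]=9/4, E[Y]=11/4, E[XY]=8
Cov(X,Y) = E[XY] - E[X]E[Y] = 8 - 9/4*11/4 = 29/16

29/16


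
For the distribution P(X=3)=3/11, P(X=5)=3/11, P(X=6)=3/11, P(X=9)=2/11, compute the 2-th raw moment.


E[X^2] = sum(x^2 * P(x))
= 9*3/11 + 25*3/11 + 36*3/11 + 81*2/11
= 372/11

372/11


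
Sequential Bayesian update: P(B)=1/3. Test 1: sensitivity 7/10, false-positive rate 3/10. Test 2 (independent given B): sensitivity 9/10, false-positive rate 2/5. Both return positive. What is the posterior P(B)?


After test 1: P(+) = 7/10*1/3 + 3/10*2/3 = 13/30
P(B|+) = (7/30)/(13/30) = 7/13
After test 2 (use post1 as new prior): P(+) = 9/10*7/13 + 2/5*6/13 = 87/130
P(B|+,+) = (63/130)/(87/130) = 21/29

21/29


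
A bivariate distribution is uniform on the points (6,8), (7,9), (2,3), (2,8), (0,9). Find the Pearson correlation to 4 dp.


Cov(X,Y) = 1.4400, Var(X) = 7.0400, Var(Y) = 5.0400
rho = Cov/(sqrt(VarX)*sqrt(VarY)) = 0.2417

0.2417


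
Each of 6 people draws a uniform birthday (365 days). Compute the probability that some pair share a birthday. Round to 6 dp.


P(all different) = prod((365-i)/365 for i=0..5) = 0.959538
P(at least one match) = 1 - 0.959538 = 0.040462

0.040462


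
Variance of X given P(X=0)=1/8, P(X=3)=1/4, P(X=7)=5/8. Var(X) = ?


E[X] = 41/8, E[X^2] = 263/8
Var(X) = E[X^2] - (E[X])^2 = 263/8 - (41/8)^2 = 423/64

423/64


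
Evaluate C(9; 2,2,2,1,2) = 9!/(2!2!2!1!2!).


9! = 362880
Denominator: 2!=2 * 2!=2 * 2!=2 * 1!=1 * 2!=2
Coefficient = 362880 / 16 = 22680

22680


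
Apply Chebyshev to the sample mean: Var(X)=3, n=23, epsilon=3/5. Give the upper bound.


Var(Xbar) = Var(X)/n = 3/23
Chebyshev: P(|Xbar-mu| >= 3/5) <= Var(Xbar)/(3/5)^2 = (3/23)/(9/25) = 25/69

25/69


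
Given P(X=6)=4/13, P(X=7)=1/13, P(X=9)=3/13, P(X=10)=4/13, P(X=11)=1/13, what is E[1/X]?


E[1/X] = sum(g(x)*P(x))
= 1/6*4/13 + 1/7*1/13 + 1/9*3/13 + 1/10*4/13 + 1/11*1/13
= 629/5005

629/5005
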